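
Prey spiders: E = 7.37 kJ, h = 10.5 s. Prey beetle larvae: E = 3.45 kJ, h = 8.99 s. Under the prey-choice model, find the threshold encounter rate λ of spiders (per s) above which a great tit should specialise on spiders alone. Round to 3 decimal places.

At the threshold, the rate on spiders alone equals the profitability of beetle larvae: λ·7.37/(1 + λ·10.5) = 3.45/8.99 = 0.3838.
Rearranging, λ(7.37 − 0.3838×10.5) = 0.3838, so λ = 0.3838/3.341 = 0.1149 per s.

0.115 per s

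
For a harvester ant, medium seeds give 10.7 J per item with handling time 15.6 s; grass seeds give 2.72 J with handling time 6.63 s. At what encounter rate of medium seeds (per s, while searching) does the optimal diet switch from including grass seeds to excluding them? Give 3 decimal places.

At the threshold, the rate on medium seeds alone equals the profitability of grass seeds: λ·10.7/(1 + λ·15.6) = 2.72/6.63 = 0.4103.
Rearranging, λ(10.7 − 0.4103×15.6) = 0.4103, so λ = 0.4103/4.3 = 0.09541 per s.

0.095 per s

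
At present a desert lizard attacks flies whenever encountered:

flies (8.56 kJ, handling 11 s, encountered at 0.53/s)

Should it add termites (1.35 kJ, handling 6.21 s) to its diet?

Intake rate on the current diet: R = (0.53×8.56) / (1 + 0.53×11) = 4.537/6.83 = 0.6642 kJ/s.
Profitability of termites: 1.35/6.21 = 0.2174 kJ/s.
Since 0.2174 < R, time spent handling termites is better spent searching.

No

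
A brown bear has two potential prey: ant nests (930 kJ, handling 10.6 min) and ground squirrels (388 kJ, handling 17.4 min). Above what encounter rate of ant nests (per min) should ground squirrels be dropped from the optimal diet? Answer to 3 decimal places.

0.032 per min

Drop ground squirrels once their profitability E₂/h₂ falls below the rate achievable on ant nests alone: E₂/h₂ = λE₁/(1 + λh₁).
Solve for λ: λE₁h₂ = E₂(1 + λh₁) → λ(E₁h₂ − E₂h₁) = E₂ → λ = E₂/(E₁h₂ − E₂h₁).
λ = 388/(930×17.4 − 388×10.6) = 388/1.207e+04 = 0.03215 per min.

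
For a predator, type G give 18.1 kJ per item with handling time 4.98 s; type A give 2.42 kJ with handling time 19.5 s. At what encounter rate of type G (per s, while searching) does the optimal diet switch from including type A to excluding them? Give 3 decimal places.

0.007 per s

Drop type A once their profitability E₂/h₂ falls below the rate achievable on type G alone: E₂/h₂ = λE₁/(1 + λh₁).
Solve for λ: λE₁h₂ = E₂(1 + λh₁) → λ(E₁h₂ − E₂h₁) = E₂ → λ = E₂/(E₁h₂ − E₂h₁).
λ = 2.42/(18.1×19.5 − 2.42×4.98) = 2.42/340.9 = 0.007099 per s.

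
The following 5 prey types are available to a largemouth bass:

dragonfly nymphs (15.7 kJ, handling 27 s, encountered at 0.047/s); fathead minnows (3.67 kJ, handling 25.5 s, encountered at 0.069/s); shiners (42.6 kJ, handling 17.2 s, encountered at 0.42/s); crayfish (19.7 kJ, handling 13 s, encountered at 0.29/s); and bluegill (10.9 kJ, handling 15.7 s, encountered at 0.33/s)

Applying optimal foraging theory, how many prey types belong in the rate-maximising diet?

Profitabilities (E/h, kJ/s): shiners 2.48, crayfish 1.52, bluegill 0.694, dragonfly nymphs 0.581, fathead minnows 0.144. Add prey in this order while the next type's profitability exceeds the intake rate on those already taken.
Rate on top 1: 2.176. crayfish: 1.52 < 2.176 → exclude; stop.
Optimal diet: shiners — 1 of 5 types.

1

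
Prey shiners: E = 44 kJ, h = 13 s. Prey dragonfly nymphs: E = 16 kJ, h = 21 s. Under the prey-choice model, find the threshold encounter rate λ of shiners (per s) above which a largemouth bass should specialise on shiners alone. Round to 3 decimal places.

0.022 per s

At the threshold, the rate on shiners alone equals the profitability of dragonfly nymphs: λ·44/(1 + λ·13) = 16/21 = 0.7619.
Rearranging, λ(44 − 0.7619×13) = 0.7619, so λ = 0.7619/34.1 = 0.02235 per s.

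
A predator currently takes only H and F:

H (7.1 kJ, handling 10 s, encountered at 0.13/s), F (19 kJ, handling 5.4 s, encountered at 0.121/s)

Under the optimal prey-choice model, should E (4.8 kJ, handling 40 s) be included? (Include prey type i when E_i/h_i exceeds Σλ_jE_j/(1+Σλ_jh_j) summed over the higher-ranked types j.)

Current rate: (0.13×7.1 + 0.121×19)/(1 + 0.13×10 + 0.121×5.4) = 1.091 kJ/s.
Profitability of E: 4.8/40 = 0.12 kJ/s.
0.12 < 1.091, so adding E would lower the average — exclude it.

No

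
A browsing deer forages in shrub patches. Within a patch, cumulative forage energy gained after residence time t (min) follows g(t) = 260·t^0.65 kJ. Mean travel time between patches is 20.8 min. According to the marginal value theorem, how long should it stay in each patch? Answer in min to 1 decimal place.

38.6 min

Optimal t* satisfies g'(t*) = g(t*)/(T + t*).
g'(t) = 0.65·260·t^-0.35. Setting 0.65·260·t^-0.35 = 260·t^0.65/(20.8+t) gives 0.65(20.8+t) = t, so 0.35·t = 0.65×20.8.
t* = 0.65×20.8/0.35 = 38.63 min.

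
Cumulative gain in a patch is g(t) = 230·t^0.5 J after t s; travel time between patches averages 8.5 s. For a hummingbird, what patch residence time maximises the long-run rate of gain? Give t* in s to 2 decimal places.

8.50 s

By the marginal value theorem, leave when the instantaneous gain rate g'(t) equals the habitat-wide average g(t)/(T + t).
g'(t) = 0.5·230·t^-0.5. Setting 0.5·230·t^-0.5 = 230·t^0.5/(8.5+t) gives 0.5(8.5+t) = t, so 0.50·t = 0.5×8.5.
t* = 0.5×8.5/0.50 = 8.5 s.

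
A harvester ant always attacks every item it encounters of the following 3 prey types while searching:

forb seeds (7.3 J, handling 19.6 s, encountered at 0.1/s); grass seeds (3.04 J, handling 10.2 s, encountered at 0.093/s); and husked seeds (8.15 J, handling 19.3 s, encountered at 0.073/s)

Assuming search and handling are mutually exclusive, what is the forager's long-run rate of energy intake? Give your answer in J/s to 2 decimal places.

0.30 J/s

R = Σλ_iE_i / (1 + Σλ_ih_i)
Numerator: 0.1×7.3 + 0.093×3.04 + 0.073×8.15 = 1.608
Denominator: 1 + 0.1×19.6 + 0.093×10.2 + 0.073×19.3 = 5.317
R = 1.608/5.317 = 0.3023 J/s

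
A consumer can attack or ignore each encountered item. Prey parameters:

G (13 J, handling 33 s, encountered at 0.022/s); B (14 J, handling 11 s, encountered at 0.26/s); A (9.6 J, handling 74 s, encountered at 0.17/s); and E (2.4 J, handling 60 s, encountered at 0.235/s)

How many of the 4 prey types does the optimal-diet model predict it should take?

Rank by E/h (J/s): B 1.27, G 0.394, A 0.13, E 0.04. Include each in turn until the next type's E/h falls below the running intake rate.
Rate on top 1: 0.943. G: 0.394 < 0.943 → exclude; stop.
Optimal diet: B — 1 of 4 types.

1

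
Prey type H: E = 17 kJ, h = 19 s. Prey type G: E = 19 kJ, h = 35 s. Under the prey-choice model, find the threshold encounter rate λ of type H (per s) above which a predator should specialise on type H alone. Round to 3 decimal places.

0.081 per s

The zero-one rule: include type G iff E₂/h₂ > λE₁/(1+λh₁). Equality gives the switch point.
λE₁h₂ = E₂ + λE₂h₁ ⇒ λ = E₂/(E₁h₂ − E₂h₁) = 19/(595 − 361) = 0.0812 per s.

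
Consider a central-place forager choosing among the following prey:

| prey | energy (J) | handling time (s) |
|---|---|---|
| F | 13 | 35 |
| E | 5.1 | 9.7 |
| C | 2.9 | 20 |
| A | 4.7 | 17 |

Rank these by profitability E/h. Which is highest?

E

Profitability E/h (J/s): F = 13/35 = 0.371, E = 5.1/9.7 = 0.526, C = 2.9/20 = 0.145, A = 4.7/17 = 0.276.
Ranked: E > F > A > C.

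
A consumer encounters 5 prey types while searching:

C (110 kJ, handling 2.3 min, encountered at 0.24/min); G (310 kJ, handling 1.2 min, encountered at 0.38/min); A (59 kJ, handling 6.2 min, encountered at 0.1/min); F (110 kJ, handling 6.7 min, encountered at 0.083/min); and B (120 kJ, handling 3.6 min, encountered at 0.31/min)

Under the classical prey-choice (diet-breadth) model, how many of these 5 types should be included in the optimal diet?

E/h in descending order: G 258, C 47.8, B 33.3, F 16.4, A 9.52 kJ/min. The optimal diet is the largest prefix of this list for which every included type satisfies E_i/h_i > R on the types above it.
Rate on top 1: 80.91. C: 47.8 < 80.91 → exclude; stop.
Optimal diet: G — 1 of 5 types.

1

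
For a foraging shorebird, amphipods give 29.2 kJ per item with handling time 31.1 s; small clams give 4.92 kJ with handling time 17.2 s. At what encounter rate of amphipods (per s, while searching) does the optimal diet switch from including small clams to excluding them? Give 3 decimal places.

Drop small clams once their profitability E₂/h₂ falls below the rate achievable on amphipods alone: E₂/h₂ = λE₁/(1 + λh₁).
Solve for λ: λE₁h₂ = E₂(1 + λh₁) → λ(E₁h₂ − E₂h₁) = E₂ → λ = E₂/(E₁h₂ − E₂h₁).
λ = 4.92/(29.2×17.2 − 4.92×31.1) = 4.92/349.2 = 0.01409 per s.

0.014 per s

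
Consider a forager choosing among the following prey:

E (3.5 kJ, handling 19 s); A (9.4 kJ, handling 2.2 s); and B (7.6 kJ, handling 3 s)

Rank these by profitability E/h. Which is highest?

Profitability E/h (kJ/s): E = 3.5/19 = 0.184, A = 9.4/2.2 = 4.27, B = 7.6/3 = 2.53.
Ranked: A > B > E.

A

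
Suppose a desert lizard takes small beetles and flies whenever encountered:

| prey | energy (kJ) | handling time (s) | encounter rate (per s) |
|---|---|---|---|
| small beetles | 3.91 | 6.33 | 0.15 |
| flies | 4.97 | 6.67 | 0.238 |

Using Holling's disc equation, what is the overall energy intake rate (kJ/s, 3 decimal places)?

0.500 kJ/s

R = (0.15×3.91 + 0.238×4.97) / (1 + 0.15×6.33 + 0.238×6.67) = 1.769/3.537 = 0.5002 kJ/s.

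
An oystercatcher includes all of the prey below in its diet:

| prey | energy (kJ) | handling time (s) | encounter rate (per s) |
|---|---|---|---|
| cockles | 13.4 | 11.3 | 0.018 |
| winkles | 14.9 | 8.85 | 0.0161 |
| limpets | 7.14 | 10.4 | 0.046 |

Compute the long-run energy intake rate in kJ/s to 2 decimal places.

0.44 kJ/s

R = Σλ_iE_i / (1 + Σλ_ih_i)
Numerator: 0.018×13.4 + 0.0161×14.9 + 0.046×7.14 = 0.8095
Denominator: 1 + 0.018×11.3 + 0.0161×8.85 + 0.046×10.4 = 1.824
R = 0.8095/1.824 = 0.4438 kJ/s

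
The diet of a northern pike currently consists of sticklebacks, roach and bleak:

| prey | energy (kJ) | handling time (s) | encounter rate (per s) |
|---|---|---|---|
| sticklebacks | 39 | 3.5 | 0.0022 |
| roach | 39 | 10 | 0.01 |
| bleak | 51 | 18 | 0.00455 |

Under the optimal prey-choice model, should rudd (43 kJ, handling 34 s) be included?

Current rate: (0.0022×39 + 0.01×39 + 0.00455×51)/(1 + 0.0022×3.5 + 0.01×10 + 0.00455×18) = 0.595 kJ/s.
Profitability of rudd: 43/34 = 1.265 kJ/s.
Since 1.265 > R, including rudd increases the long-run rate.

Yes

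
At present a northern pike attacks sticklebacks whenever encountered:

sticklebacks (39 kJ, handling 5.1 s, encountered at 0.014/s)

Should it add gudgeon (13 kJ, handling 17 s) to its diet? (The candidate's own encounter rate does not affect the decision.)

Yes

Current rate: (0.014×39)/(1 + 0.014×5.1) = 0.5096 kJ/s.
Profitability of gudgeon: 13/17 = 0.7647 kJ/s.
Since 0.7647 > R, including gudgeon increases the long-run rate.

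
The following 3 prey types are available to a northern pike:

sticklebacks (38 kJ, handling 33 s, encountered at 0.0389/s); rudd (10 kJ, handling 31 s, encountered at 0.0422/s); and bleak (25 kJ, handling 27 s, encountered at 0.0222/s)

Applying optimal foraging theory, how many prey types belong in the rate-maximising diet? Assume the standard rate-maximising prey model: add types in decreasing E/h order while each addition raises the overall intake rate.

2

Rank by E/h (kJ/s): sticklebacks 1.15, bleak 0.926, rudd 0.323. Include each in turn until the next type's E/h falls below the running intake rate.
Rate on top 1: 0.6473. bleak: 0.926 > 0.6473 → include.
Rate on top 2: 0.7052. rudd: 0.323 < 0.7052 → exclude; stop.
Optimal diet: sticklebacks, bleak — 2 of 3 types.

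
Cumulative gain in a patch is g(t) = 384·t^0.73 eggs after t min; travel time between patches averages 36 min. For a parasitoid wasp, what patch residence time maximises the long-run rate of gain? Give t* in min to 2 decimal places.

97.33 min

Maximise g(t)/(T+t): set derivative to zero → g'(t)(T+t) = g(t).
g'(t) = 0.73·384·t^-0.27. Setting 0.73·384·t^-0.27 = 384·t^0.73/(36+t) gives 0.73(36+t) = t, so 0.27·t = 0.73×36.
t* = 0.73×36/0.27 = 97.33 min.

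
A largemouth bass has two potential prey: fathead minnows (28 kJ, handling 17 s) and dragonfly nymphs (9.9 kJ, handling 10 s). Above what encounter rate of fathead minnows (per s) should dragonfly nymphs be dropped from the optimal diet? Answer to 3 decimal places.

Drop dragonfly nymphs once their profitability E₂/h₂ falls below the rate achievable on fathead minnows alone: E₂/h₂ = λE₁/(1 + λh₁).
Solve for λ: λE₁h₂ = E₂(1 + λh₁) → λ(E₁h₂ − E₂h₁) = E₂ → λ = E₂/(E₁h₂ − E₂h₁).
λ = 9.9/(28×10 − 9.9×17) = 9.9/111.7 = 0.08863 per s.

0.089 per s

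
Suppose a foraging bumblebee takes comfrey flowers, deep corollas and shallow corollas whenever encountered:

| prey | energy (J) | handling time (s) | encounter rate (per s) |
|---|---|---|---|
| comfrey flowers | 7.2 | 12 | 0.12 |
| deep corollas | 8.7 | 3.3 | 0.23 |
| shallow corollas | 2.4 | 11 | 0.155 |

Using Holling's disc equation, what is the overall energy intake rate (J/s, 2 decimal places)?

Energy encountered per unit search time: 0.12×7.2 + 0.23×8.7 + 0.155×2.4 = 3.237 J/s.
Handling time per unit search time: 0.12×12 + 0.23×3.3 + 0.155×11 = 3.904.
Rate = 3.237/(1 + 3.904) = 0.6601 J/s.

0.66 J/s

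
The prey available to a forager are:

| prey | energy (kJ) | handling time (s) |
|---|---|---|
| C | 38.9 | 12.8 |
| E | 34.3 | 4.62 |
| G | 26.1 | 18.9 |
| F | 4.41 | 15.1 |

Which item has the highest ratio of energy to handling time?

E

In descending order of E/h:
E: 34.3/4.62 = 7.42 kJ/s
C: 38.9/12.8 = 3.04 kJ/s
G: 26.1/18.9 = 1.38 kJ/s
F: 4.41/15.1 = 0.292 kJ/s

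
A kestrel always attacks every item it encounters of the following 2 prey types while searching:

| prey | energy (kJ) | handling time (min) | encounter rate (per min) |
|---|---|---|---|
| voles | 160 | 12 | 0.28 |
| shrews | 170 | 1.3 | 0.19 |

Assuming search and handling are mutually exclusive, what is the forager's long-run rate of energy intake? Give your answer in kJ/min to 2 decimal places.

R = (0.28×160 + 0.19×170) / (1 + 0.28×12 + 0.19×1.3) = 77.1/4.607 = 16.74 kJ/min.

16.74 kJ/min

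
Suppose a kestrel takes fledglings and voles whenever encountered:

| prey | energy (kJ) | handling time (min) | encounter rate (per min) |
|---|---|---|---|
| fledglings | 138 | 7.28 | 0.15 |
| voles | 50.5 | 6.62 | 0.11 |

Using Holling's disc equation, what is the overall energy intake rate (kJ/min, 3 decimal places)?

9.310 kJ/min

R = (0.15×138 + 0.11×50.5) / (1 + 0.15×7.28 + 0.11×6.62) = 26.25/2.82 = 9.31 kJ/min.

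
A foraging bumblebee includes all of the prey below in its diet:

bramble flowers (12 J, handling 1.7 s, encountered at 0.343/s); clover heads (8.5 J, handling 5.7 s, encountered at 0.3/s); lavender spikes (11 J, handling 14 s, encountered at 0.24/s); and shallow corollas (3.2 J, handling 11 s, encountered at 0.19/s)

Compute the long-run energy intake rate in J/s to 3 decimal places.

R = Σλ_iE_i / (1 + Σλ_ih_i)
Numerator: 0.343×12 + 0.3×8.5 + 0.24×11 + 0.19×3.2 = 9.914
Denominator: 1 + 0.343×1.7 + 0.3×5.7 + 0.24×14 + 0.19×11 = 8.743
R = 9.914/8.743 = 1.134 J/s

1.134 J/s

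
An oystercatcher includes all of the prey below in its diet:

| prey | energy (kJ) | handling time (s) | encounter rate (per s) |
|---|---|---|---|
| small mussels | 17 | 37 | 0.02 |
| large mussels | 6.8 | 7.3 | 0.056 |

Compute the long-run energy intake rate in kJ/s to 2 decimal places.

R = (0.02×17 + 0.056×6.8) / (1 + 0.02×37 + 0.056×7.3) = 0.7208/2.149 = 0.3354 kJ/s.

0.34 kJ/s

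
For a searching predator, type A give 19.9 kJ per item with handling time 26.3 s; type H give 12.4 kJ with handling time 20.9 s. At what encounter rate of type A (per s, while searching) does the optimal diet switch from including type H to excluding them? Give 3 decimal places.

At the threshold, the rate on type A alone equals the profitability of type H: λ·19.9/(1 + λ·26.3) = 12.4/20.9 = 0.5933.
Rearranging, λ(19.9 − 0.5933×26.3) = 0.5933, so λ = 0.5933/4.296 = 0.1381 per s.

0.138 per s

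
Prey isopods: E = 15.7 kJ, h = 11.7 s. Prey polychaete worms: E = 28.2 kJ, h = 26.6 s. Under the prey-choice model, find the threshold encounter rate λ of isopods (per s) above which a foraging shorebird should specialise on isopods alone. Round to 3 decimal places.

The zero-one rule: include polychaete worms iff E₂/h₂ > λE₁/(1+λh₁). Equality gives the switch point.
λE₁h₂ = E₂ + λE₂h₁ ⇒ λ = E₂/(E₁h₂ − E₂h₁) = 28.2/(417.6 − 329.9) = 0.3216 per s.

0.322 per s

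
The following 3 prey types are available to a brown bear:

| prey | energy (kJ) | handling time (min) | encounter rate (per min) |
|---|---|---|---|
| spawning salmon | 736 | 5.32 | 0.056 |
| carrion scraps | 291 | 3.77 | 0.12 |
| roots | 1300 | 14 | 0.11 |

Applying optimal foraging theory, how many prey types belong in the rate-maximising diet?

3

Rank by E/h (kJ/min): spawning salmon 138, roots 92.9, carrion scraps 77.2. Include each in turn until the next type's E/h falls below the running intake rate.
Rate on top 1: 31.76. roots: 92.9 > 31.76 → include.
Rate on top 2: 64.91. carrion scraps: 77.2 > 64.91 → include.
Optimal diet: spawning salmon, roots, carrion scraps — 3 of 3 types.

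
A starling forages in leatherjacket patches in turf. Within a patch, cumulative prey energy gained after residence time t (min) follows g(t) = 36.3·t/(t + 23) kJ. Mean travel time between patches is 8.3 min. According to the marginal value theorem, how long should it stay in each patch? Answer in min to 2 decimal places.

Optimal t* satisfies g'(t*) = g(t*)/(T + t*).
g'(t) = 36.3·23/(t + 23)². Setting 36.3·23/(t+23)² = 36.3t/[(t+23)(8.3+t)] gives 23(8.3+t) = t(t+23), so t² = 23×8.3 = 190.9.
t* = √190.9 = 13.82 min.

13.82 min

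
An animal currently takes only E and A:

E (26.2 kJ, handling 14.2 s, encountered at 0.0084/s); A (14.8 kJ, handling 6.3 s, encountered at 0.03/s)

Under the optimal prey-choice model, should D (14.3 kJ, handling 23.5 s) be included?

On E and A alone, R = ΣλE/(1+Σλh) = 0.6641/1.308 = 0.5076 kJ/s.
D: E/h = 14.3/23.5 = 0.6085 kJ/s.
Since 0.6085 > R, including D increases the long-run rate.

Yes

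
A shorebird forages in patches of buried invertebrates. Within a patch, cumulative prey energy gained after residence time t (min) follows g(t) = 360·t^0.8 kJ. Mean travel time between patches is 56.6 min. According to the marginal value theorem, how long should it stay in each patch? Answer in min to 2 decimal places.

226.40 min

Optimal t* satisfies g'(t*) = g(t*)/(T + t*).
g'(t) = 0.8·360·t^-0.2. Setting 0.8·360·t^-0.2 = 360·t^0.8/(56.6+t) gives 0.8(56.6+t) = t, so 0.20·t = 0.8×56.6.
t* = 0.8×56.6/0.20 = 226.4 min.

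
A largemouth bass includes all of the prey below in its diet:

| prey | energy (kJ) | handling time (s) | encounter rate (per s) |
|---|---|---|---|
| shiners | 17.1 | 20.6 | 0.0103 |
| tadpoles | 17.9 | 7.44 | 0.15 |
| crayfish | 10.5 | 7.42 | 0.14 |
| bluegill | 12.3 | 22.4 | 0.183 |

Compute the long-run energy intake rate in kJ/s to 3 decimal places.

R = (0.0103×17.1 + 0.15×17.9 + 0.14×10.5 + 0.183×12.3) / (1 + 0.0103×20.6 + 0.15×7.44 + 0.14×7.42 + 0.183×22.4) = 6.582/7.466 = 0.8816 kJ/s.

0.882 kJ/s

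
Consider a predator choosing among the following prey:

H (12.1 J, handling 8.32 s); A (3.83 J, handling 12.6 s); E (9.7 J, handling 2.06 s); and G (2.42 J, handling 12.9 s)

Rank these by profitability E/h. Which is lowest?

Profitability E/h (J/s): H = 12.1/8.32 = 1.45, A = 3.83/12.6 = 0.304, E = 9.7/2.06 = 4.71, G = 2.42/12.9 = 0.188.
Ranked: E > H > A > G.

G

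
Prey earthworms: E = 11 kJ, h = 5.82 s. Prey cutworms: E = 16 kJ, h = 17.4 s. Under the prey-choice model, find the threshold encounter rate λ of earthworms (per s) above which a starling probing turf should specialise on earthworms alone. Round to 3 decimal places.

0.163 per s

Drop cutworms once their profitability E₂/h₂ falls below the rate achievable on earthworms alone: E₂/h₂ = λE₁/(1 + λh₁).
Solve for λ: λE₁h₂ = E₂(1 + λh₁) → λ(E₁h₂ − E₂h₁) = E₂ → λ = E₂/(E₁h₂ − E₂h₁).
λ = 16/(11×17.4 − 16×5.82) = 16/98.28 = 0.1628 per s.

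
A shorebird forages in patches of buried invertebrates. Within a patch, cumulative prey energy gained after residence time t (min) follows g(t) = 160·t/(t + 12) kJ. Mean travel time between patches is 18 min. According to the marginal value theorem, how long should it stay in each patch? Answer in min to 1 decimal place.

Optimal t* satisfies g'(t*) = g(t*)/(T + t*).
g'(t) = 160·12/(t + 12)². Setting 160·12/(t+12)² = 160t/[(t+12)(18+t)] gives 12(18+t) = t(t+12), so t² = 12×18 = 216.
t* = √216 = 14.7 min.

14.7 min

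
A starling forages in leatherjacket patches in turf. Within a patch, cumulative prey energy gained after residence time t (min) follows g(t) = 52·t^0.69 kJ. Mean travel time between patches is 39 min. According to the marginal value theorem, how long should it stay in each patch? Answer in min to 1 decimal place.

By the marginal value theorem, leave when the instantaneous gain rate g'(t) equals the habitat-wide average g(t)/(T + t).
g'(t) = 0.69·52·t^-0.31. Setting 0.69·52·t^-0.31 = 52·t^0.69/(39+t) gives 0.69(39+t) = t, so 0.31·t = 0.69×39.
t* = 0.69×39/0.31 = 86.81 min.

86.8 min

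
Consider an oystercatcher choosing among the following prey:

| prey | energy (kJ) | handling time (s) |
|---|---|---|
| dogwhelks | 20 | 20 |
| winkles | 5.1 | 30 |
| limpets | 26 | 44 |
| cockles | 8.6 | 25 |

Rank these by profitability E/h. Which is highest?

Profitability E/h (kJ/s): dogwhelks = 20/20 = 1, winkles = 5.1/30 = 0.17, limpets = 26/44 = 0.591, cockles = 8.6/25 = 0.344.
Ranked: dogwhelks > limpets > cockles > winkles.

dogwhelks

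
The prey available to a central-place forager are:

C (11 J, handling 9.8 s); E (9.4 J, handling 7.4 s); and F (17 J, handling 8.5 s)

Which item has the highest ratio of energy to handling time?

F

Profitability E/h (J/s): C = 11/9.8 = 1.12, E = 9.4/7.4 = 1.27, F = 17/8.5 = 2.
Ranked: F > E > C.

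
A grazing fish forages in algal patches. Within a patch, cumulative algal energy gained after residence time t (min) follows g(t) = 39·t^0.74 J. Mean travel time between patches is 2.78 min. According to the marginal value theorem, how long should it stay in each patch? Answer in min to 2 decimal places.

Maximise g(t)/(T+t): set derivative to zero → g'(t)(T+t) = g(t).
g'(t) = 0.74·39·t^-0.26. Setting 0.74·39·t^-0.26 = 39·t^0.74/(2.78+t) gives 0.74(2.78+t) = t, so 0.26·t = 0.74×2.78.
t* = 0.74×2.78/0.26 = 7.912 min.

7.91 min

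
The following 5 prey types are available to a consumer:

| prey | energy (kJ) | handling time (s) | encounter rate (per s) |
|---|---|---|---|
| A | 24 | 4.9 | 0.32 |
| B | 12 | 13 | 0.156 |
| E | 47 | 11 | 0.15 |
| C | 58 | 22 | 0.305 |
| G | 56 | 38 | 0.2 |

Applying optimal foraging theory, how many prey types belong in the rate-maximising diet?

Profitabilities (E/h, kJ/s): A 4.9, E 4.27, C 2.64, G 1.47, B 0.923. Add prey in this order while the next type's profitability exceeds the intake rate on those already taken.
Rate on top 1: 2.991. E: 4.27 > 2.991 → include.
Rate on top 2: 3.492. C: 2.64 < 3.492 → exclude; stop.
Optimal diet: A, E — 2 of 5 types.

2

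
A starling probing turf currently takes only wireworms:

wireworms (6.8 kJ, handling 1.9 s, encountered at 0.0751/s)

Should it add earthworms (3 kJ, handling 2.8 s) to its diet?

Current rate: (0.0751×6.8)/(1 + 0.0751×1.9) = 0.4469 kJ/s.
earthworms: E/h = 3/2.8 = 1.071 kJ/s.
1.071 > 0.4469, so adding earthworms raises the average — include it.

Yes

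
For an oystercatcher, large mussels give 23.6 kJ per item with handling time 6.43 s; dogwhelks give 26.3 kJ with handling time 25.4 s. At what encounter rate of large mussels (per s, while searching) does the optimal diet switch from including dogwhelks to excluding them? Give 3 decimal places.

At the threshold, the rate on large mussels alone equals the profitability of dogwhelks: λ·23.6/(1 + λ·6.43) = 26.3/25.4 = 1.035.
Rearranging, λ(23.6 − 1.035×6.43) = 1.035, so λ = 1.035/16.94 = 0.06112 per s.

0.061 per s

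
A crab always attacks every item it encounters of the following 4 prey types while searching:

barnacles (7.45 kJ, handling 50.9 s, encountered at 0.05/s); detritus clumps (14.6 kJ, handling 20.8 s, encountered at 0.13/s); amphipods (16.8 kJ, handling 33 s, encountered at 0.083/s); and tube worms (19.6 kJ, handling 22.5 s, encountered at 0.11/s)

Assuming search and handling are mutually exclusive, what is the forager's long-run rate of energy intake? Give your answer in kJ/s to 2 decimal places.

R = Σλ_iE_i / (1 + Σλ_ih_i)
Numerator: 0.05×7.45 + 0.13×14.6 + 0.083×16.8 + 0.11×19.6 = 5.821
Denominator: 1 + 0.05×50.9 + 0.13×20.8 + 0.083×33 + 0.11×22.5 = 11.46
R = 5.821/11.46 = 0.5078 kJ/s

0.51 kJ/s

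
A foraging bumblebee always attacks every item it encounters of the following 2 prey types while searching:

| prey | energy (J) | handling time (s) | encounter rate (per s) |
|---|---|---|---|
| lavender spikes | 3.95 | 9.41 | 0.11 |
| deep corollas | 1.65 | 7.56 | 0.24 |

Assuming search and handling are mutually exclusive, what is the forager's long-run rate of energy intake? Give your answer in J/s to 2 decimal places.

0.22 J/s

R = Σλ_iE_i / (1 + Σλ_ih_i)
Numerator: 0.11×3.95 + 0.24×1.65 = 0.8305
Denominator: 1 + 0.11×9.41 + 0.24×7.56 = 3.849
R = 0.8305/3.849 = 0.2157 J/s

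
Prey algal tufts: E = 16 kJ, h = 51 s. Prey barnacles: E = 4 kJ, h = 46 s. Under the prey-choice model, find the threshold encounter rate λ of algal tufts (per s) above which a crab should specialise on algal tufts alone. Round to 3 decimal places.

0.008 per s

At the threshold, the rate on algal tufts alone equals the profitability of barnacles: λ·16/(1 + λ·51) = 4/46 = 0.08696.
Rearranging, λ(16 − 0.08696×51) = 0.08696, so λ = 0.08696/11.57 = 0.007519 per s.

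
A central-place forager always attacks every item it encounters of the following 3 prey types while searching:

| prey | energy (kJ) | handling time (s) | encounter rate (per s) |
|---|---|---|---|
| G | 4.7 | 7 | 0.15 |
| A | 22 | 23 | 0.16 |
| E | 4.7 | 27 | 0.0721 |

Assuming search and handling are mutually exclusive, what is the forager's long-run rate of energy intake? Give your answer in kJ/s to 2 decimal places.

R = (0.15×4.7 + 0.16×22 + 0.0721×4.7) / (1 + 0.15×7 + 0.16×23 + 0.0721×27) = 4.564/7.677 = 0.5945 kJ/s.

0.59 kJ/s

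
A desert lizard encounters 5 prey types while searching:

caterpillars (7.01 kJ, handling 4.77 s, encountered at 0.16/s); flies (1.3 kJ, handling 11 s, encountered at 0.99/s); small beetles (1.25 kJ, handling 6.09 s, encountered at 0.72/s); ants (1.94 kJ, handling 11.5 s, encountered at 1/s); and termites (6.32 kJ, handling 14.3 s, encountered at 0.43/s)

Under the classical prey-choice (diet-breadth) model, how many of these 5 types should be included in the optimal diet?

E/h in descending order: caterpillars 1.47, termites 0.442, small beetles 0.205, ants 0.169, flies 0.118 kJ/s. The optimal diet is the largest prefix of this list for which every included type satisfies E_i/h_i > R on the types above it.
Rate on top 1: 0.6361. termites: 0.442 < 0.6361 → exclude; stop.
Optimal diet: caterpillars — 1 of 5 types.

1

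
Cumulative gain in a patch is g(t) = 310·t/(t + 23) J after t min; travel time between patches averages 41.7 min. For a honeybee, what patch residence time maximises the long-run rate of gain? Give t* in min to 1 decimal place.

By the marginal value theorem, leave when the instantaneous gain rate g'(t) equals the habitat-wide average g(t)/(T + t).
g'(t) = 310·23/(t + 23)². Setting 310·23/(t+23)² = 310t/[(t+23)(41.7+t)] gives 23(41.7+t) = t(t+23), so t² = 23×41.7 = 959.1.
t* = √959.1 = 30.97 min.

31.0 min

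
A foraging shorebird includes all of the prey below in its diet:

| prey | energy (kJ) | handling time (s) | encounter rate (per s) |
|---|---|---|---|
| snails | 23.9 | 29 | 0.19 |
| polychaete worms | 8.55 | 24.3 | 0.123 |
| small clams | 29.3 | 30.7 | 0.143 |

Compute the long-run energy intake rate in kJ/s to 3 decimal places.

0.704 kJ/s

R = (0.19×23.9 + 0.123×8.55 + 0.143×29.3) / (1 + 0.19×29 + 0.123×24.3 + 0.143×30.7) = 9.783/13.89 = 0.7043 kJ/s.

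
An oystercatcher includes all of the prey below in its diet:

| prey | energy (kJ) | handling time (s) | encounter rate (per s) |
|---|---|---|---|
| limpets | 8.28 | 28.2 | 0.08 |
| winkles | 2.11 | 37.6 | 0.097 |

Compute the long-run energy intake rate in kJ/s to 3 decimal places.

0.126 kJ/s

Energy encountered per unit search time: 0.08×8.28 + 0.097×2.11 = 0.8671 kJ/s.
Handling time per unit search time: 0.08×28.2 + 0.097×37.6 = 5.903.
Rate = 0.8671/(1 + 5.903) = 0.1256 kJ/s.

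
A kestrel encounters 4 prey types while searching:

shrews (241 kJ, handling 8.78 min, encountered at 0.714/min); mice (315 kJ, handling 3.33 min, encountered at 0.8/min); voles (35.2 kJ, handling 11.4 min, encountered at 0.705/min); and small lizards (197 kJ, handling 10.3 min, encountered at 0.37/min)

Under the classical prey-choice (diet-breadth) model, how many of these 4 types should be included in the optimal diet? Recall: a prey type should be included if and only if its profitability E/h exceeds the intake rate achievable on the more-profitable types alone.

1

Rank by E/h (kJ/min): mice 94.6, shrews 27.4, small lizards 19.1, voles 3.09. Include each in turn until the next type's E/h falls below the running intake rate.
Rate on top 1: 68.78. shrews: 27.4 < 68.78 → exclude; stop.
Optimal diet: mice — 1 of 4 types.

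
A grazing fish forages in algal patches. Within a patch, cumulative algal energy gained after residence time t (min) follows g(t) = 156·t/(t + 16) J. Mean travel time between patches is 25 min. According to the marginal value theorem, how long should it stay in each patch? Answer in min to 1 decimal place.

Maximise g(t)/(T+t): set derivative to zero → g'(t)(T+t) = g(t).
g'(t) = 156·16/(t + 16)². Setting 156·16/(t+16)² = 156t/[(t+16)(25+t)] gives 16(25+t) = t(t+16), so t² = 16×25 = 400.
t* = √400 = 20 min.

20.0 min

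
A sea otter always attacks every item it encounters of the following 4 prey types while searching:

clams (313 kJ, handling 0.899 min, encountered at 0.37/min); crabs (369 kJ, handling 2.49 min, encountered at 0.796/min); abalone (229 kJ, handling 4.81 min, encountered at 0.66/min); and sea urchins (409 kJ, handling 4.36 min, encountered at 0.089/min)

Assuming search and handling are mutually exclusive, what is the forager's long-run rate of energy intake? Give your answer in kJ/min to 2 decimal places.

86.82 kJ/min

Energy encountered per unit search time: 0.37×313 + 0.796×369 + 0.66×229 + 0.089×409 = 597.1 kJ/min.
Handling time per unit search time: 0.37×0.899 + 0.796×2.49 + 0.66×4.81 + 0.089×4.36 = 5.877.
Rate = 597.1/(1 + 5.877) = 86.82 kJ/min.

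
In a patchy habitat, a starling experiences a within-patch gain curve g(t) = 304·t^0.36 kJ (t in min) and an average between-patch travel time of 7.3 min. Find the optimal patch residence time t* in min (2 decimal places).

4.11 min

Optimal t* satisfies g'(t*) = g(t*)/(T + t*).
g'(t) = 0.36·304·t^-0.64. Setting 0.36·304·t^-0.64 = 304·t^0.36/(7.3+t) gives 0.36(7.3+t) = t, so 0.64·t = 0.36×7.3.
t* = 0.36×7.3/0.64 = 4.106 min.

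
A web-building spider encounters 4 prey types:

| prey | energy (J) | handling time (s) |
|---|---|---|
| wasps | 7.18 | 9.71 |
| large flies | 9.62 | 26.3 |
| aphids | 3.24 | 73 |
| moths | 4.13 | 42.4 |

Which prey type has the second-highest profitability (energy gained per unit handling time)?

Profitability E/h (J/s): wasps = 7.18/9.71 = 0.739, large flies = 9.62/26.3 = 0.366, aphids = 3.24/73 = 0.0444, moths = 4.13/42.4 = 0.0974.
Ranked: wasps > large flies > moths > aphids.

large flies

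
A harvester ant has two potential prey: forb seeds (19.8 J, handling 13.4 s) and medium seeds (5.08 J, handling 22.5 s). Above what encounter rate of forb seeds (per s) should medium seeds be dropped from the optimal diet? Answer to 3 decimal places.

0.013 per s

Drop medium seeds once their profitability E₂/h₂ falls below the rate achievable on forb seeds alone: E₂/h₂ = λE₁/(1 + λh₁).
Solve for λ: λE₁h₂ = E₂(1 + λh₁) → λ(E₁h₂ − E₂h₁) = E₂ → λ = E₂/(E₁h₂ − E₂h₁).
λ = 5.08/(19.8×22.5 − 5.08×13.4) = 5.08/377.4 = 0.01346 per s.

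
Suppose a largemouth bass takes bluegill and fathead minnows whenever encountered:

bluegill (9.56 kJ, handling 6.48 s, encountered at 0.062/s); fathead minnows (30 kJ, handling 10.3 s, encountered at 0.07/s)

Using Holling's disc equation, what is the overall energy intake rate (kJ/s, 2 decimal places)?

Energy encountered per unit search time: 0.062×9.56 + 0.07×30 = 2.693 kJ/s.
Handling time per unit search time: 0.062×6.48 + 0.07×10.3 = 1.123.
Rate = 2.693/(1 + 1.123) = 1.268 kJ/s.

1.27 kJ/s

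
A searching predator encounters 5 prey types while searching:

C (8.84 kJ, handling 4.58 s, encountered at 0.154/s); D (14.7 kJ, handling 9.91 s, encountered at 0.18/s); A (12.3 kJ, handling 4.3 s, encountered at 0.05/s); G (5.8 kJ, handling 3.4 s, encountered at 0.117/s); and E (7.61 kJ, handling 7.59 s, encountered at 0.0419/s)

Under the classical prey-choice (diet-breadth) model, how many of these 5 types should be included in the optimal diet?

Profitabilities (E/h, kJ/s): A 2.86, C 1.93, G 1.71, D 1.48, E 1. Add prey in this order while the next type's profitability exceeds the intake rate on those already taken.
Rate on top 1: 0.5062. C: 1.93 > 0.5062 → include.
Rate on top 2: 1.029. G: 1.71 > 1.029 → include.
Rate on top 3: 1.145. D: 1.48 > 1.145 → include.
Rate on top 4: 1.292. E: 1 < 1.292 → exclude; stop.
Optimal diet: A, C, G, D — 4 of 5 types.

4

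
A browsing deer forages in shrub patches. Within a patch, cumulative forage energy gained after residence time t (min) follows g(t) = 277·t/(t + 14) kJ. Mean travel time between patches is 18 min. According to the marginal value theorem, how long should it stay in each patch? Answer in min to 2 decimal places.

Optimal t* satisfies g'(t*) = g(t*)/(T + t*).
g'(t) = 277·14/(t + 14)². Setting 277·14/(t+14)² = 277t/[(t+14)(18+t)] gives 14(18+t) = t(t+14), so t² = 14×18 = 252.
t* = √252 = 15.87 min.

15.87 min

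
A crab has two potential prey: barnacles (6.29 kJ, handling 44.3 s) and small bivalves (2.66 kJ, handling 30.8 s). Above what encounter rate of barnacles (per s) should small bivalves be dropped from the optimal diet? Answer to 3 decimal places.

The zero-one rule: include small bivalves iff E₂/h₂ > λE₁/(1+λh₁). Equality gives the switch point.
λE₁h₂ = E₂ + λE₂h₁ ⇒ λ = E₂/(E₁h₂ − E₂h₁) = 2.66/(193.7 − 117.8) = 0.03505 per s.

0.035 per s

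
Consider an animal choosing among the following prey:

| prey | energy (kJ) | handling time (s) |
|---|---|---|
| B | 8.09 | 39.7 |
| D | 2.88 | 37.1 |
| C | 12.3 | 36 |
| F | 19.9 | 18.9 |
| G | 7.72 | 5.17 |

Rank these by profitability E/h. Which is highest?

In descending order of E/h:
G: 7.72/5.17 = 1.49 kJ/s
F: 19.9/18.9 = 1.05 kJ/s
C: 12.3/36 = 0.342 kJ/s
B: 8.09/39.7 = 0.204 kJ/s
D: 2.88/37.1 = 0.0776 kJ/s

G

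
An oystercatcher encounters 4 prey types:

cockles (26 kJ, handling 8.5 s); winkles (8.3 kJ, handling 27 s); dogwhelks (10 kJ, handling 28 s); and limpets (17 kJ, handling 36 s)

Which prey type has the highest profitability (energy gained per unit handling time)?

cockles

Profitability E/h (kJ/s): cockles = 26/8.5 = 3.06, winkles = 8.3/27 = 0.307, dogwhelks = 10/28 = 0.357, limpets = 17/36 = 0.472.
Ranked: cockles > limpets > dogwhelks > winkles.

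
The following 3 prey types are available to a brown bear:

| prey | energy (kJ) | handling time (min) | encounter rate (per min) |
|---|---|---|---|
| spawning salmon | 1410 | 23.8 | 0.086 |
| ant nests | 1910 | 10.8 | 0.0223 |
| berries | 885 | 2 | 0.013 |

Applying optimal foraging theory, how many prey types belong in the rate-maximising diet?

3

E/h in descending order: berries 442, ant nests 177, spawning salmon 59.2 kJ/min. The optimal diet is the largest prefix of this list for which every included type satisfies E_i/h_i > R on the types above it.
Rate on top 1: 11.21. ant nests: 177 > 11.21 → include.
Rate on top 2: 42.7. spawning salmon: 59.2 > 42.7 → include.
Optimal diet: berries, ant nests, spawning salmon — 3 of 3 types.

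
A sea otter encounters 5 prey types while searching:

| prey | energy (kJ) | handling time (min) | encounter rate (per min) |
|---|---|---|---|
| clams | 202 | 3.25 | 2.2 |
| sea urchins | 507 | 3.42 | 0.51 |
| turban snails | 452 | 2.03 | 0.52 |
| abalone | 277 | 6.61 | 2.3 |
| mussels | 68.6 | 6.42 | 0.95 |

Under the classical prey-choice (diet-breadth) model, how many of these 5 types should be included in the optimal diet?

2

Profitabilities (E/h, kJ/min): turban snails 223, sea urchins 148, clams 62.2, abalone 41.9, mussels 10.7. Add prey in this order while the next type's profitability exceeds the intake rate on those already taken.
Rate on top 1: 114.3. sea urchins: 148 > 114.3 → include.
Rate on top 2: 129.9. clams: 62.2 < 129.9 → exclude; stop.
Optimal diet: turban snails, sea urchins — 2 of 5 types.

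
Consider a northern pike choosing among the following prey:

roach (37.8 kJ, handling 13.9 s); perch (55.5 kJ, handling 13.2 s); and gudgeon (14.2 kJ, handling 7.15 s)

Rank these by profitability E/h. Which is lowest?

Profitability E/h (kJ/s): roach = 37.8/13.9 = 2.72, perch = 55.5/13.2 = 4.2, gudgeon = 14.2/7.15 = 1.99.
Ranked: perch > roach > gudgeon.

gudgeon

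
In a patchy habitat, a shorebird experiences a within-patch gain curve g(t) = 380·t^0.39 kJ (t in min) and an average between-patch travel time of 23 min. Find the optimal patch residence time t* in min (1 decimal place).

Optimal t* satisfies g'(t*) = g(t*)/(T + t*).
g'(t) = 0.39·380·t^-0.61. Setting 0.39·380·t^-0.61 = 380·t^0.39/(23+t) gives 0.39(23+t) = t, so 0.61·t = 0.39×23.
t* = 0.39×23/0.61 = 14.7 min.

14.7 min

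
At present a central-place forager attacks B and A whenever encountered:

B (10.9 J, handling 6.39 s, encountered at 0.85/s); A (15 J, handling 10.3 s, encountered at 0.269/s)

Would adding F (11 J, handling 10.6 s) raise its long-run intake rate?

Current rate: (0.85×10.9 + 0.269×15)/(1 + 0.85×6.39 + 0.269×10.3) = 1.445 J/s.
Profitability of F: 11/10.6 = 1.038 J/s.
1.038 < 1.445, so adding F would lower the average — exclude it.

No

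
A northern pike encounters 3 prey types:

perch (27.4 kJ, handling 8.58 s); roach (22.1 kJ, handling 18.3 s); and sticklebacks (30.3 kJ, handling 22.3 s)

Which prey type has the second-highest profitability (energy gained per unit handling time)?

sticklebacks

Profitability E/h (kJ/s): perch = 27.4/8.58 = 3.19, roach = 22.1/18.3 = 1.21, sticklebacks = 30.3/22.3 = 1.36.
Ranked: perch > sticklebacks > roach.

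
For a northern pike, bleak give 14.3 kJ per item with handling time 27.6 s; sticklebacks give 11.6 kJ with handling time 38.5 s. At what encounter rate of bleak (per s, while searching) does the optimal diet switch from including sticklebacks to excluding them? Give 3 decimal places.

At the threshold, the rate on bleak alone equals the profitability of sticklebacks: λ·14.3/(1 + λ·27.6) = 11.6/38.5 = 0.3013.
Rearranging, λ(14.3 − 0.3013×27.6) = 0.3013, so λ = 0.3013/5.984 = 0.05035 per s.

0.050 per s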